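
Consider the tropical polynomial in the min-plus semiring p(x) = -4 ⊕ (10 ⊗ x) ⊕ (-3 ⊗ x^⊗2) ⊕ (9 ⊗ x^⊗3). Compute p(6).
p(6) = -4

A tropical monomial a ⊗ x^⊗i evaluates to a + i · x. Evaluating each term at x = 6:
  Term 0 contributes -4 + 0 · 6 = -4
  Term 1 contributes 10 + 1 · 6 = 16
  Term 2 contributes -3 + 2 · 6 = 9
  Term 3 contributes 9 + 3 · 6 = 27
p(6) = ⊕ of these = min[-4, 16, 9, 27] = -4.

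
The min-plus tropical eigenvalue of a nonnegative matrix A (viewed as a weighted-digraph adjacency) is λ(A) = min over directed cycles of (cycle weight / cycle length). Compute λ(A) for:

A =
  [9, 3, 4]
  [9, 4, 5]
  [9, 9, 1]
λ(A) = 1

Enumerate directed cycles and compute their means (weight / length). Sample:
  cycle 0 → 0: weight = 9, length = 1, mean = 9/1 ≈ 9.000
  cycle 1 → 1: weight = 4, length = 1, mean = 4/1 ≈ 4.000
  cycle 2 → 2: weight = 1, length = 1, mean = 1/1 ≈ 1.000
  cycle 0 → 1 → 0: weight = 12, length = 2, mean = 12/2 ≈ 6.000
  cycle 0 → 2 → 0: weight = 13, length = 2, mean = 13/2 ≈ 6.500
  cycle 1 → 0 → 1: weight = 12, length = 2, mean = 12/2 ≈ 6.000
Minimum mean = 1.000, attained e.g. along the cycle 2 → 2 with weight 1 and length 1. So λ(A) = 1/1 = 1.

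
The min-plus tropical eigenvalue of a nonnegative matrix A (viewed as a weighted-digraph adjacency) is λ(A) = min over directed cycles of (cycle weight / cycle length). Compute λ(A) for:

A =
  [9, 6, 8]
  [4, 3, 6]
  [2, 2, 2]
λ(A) = 2

Enumerate directed cycles and compute their means (weight / length). Sample:
  cycle 0 → 0: weight = 9, length = 1, mean = 9/1 ≈ 9.000
  cycle 1 → 1: weight = 3, length = 1, mean = 3/1 ≈ 3.000
  cycle 2 → 2: weight = 2, length = 1, mean = 2/1 ≈ 2.000
  cycle 0 → 1 → 0: weight = 10, length = 2, mean = 10/2 ≈ 5.000
  cycle 0 → 2 → 0: weight = 10, length = 2, mean = 10/2 ≈ 5.000
  cycle 1 → 0 → 1: weight = 10, length = 2, mean = 10/2 ≈ 5.000
Minimum mean = 2.000, attained e.g. along the cycle 2 → 2 with weight 2 and length 1. So λ(A) = 2/1 = 2.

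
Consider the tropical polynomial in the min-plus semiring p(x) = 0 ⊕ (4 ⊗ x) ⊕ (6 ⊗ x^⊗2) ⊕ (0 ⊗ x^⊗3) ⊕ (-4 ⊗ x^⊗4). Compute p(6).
p(6) = 0

A tropical monomial a ⊗ x^⊗i evaluates to a + i · x. Evaluating each term at x = 6:
  Term 0 contributes 0 + 0 · 6 = 0
  Term 1 contributes 4 + 1 · 6 = 10
  Term 2 contributes 6 + 2 · 6 = 18
  Term 3 contributes 0 + 3 · 6 = 18
  Term 4 contributes -4 + 4 · 6 = 20
p(6) = ⊕ of these = min[0, 10, 18, 18, 20] = 0.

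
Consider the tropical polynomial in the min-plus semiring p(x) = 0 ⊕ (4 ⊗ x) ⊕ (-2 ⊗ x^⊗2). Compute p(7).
p(7) = 0

A tropical monomial a ⊗ x^⊗i evaluates to a + i · x. Evaluating each term at x = 7:
  Term 0 contributes 0 + 0 · 7 = 0
  Term 1 contributes 4 + 1 · 7 = 11
  Term 2 contributes -2 + 2 · 7 = 12
p(7) = ⊕ of these = min[0, 11, 12] = 0.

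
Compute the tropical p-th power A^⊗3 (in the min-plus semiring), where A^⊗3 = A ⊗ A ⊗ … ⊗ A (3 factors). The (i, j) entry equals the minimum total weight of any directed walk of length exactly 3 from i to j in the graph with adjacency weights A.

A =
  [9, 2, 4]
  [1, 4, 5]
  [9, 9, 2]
A^⊗3 =
  [7, 5, 7]
  [4, 7, 7]
  [12, 12, 6]

Each entry (A^⊗3)_ij equals the minimum over all length-3 walks i = v_0 → v_1 → … → v_3 = j of Σ_t A[v_t][v_{t+1}]. For example, for (i, j) = (0, 2) we minimise over 9 possible intermediate vertex sequences; the minimum is 7, attained along the walk 0 → 1 → 0 → 2.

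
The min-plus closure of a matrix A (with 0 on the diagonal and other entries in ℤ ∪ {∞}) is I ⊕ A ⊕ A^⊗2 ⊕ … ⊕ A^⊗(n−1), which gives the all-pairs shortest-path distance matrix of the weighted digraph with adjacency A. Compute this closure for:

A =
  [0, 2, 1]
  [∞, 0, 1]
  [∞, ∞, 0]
Closure =
  [0, 2, 1]
  [∞, 0, 1]
  [∞, ∞, 0]

This is the Floyd-Warshall all-pairs shortest-path computation. For each intermediate vertex k = 0, 1, …, 2, update dist[i][j] ← min(dist[i][j], dist[i][k] + dist[k][j]). The final matrix gives, for each (i, j), the minimum total weight of any directed path from i to j (possibly empty when i = j).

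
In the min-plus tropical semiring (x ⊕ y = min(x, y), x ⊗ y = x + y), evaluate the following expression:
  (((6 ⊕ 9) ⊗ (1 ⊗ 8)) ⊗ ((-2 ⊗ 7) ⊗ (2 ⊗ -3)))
(((6 ⊕ 9) ⊗ (1 ⊗ 8)) ⊗ ((-2 ⊗ 7) ⊗ (2 ⊗ -3))) = 19

Expand innermost to outermost. Recall ⊕ takes the minimum of its arguments and ⊗ takes their sum. Working out the expression (((6 ⊕ 9) ⊗ (1 ⊗ 8)) ⊗ ((-2 ⊗ 7) ⊗ (2 ⊗ -3))) gives 19.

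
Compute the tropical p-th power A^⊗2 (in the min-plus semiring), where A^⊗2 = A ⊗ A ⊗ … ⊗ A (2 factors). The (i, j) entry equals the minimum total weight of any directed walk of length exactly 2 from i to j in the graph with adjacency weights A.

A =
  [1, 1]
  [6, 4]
A^⊗2 =
  [2, 2]
  [7, 7]

Each entry (A^⊗2)_ij equals the minimum over all length-2 walks i = v_0 → v_1 → … → v_2 = j of Σ_t A[v_t][v_{t+1}]. For example, for (i, j) = (0, 1) we minimise over 2 possible intermediate vertex sequences; the minimum is 2, attained along the walk 0 → 0 → 1.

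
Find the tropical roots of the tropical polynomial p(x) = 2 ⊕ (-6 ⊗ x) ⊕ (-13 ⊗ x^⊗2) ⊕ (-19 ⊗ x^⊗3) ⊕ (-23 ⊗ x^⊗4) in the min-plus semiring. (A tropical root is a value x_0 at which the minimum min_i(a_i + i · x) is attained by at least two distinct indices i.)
Roots: {4, 6, 7, 8}

Each tropical root is a break point of the lower envelope of the lines y = a_i + i · x (there are 5 lines, with slopes 0, 1, ..., 4). Only the lines that attain the minimum somewhere contribute to roots; other lines are dominated. Here the surviving (envelope) indices are i = 4, i = 3, i = 2, i = 1, i = 0.
Intersections between consecutive envelope lines give the roots: for adjacent envelope indices i < j the intersection is x = (a_i − a_j) / (j − i). Reading off the sorted break points: {4, 6, 7, 8}.
Verification: at each break x_0, at least two indices attain the minimum of min_i(a_i + i · x_0).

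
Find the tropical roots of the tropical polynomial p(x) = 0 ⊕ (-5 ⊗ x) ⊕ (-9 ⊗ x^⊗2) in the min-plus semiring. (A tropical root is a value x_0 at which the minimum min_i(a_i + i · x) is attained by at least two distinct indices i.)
Roots: {4, 5}

Each tropical root is a break point of the lower envelope of the lines y = a_i + i · x (there are 3 lines, with slopes 0, 1, ..., 2). Only the lines that attain the minimum somewhere contribute to roots; other lines are dominated. Here the surviving (envelope) indices are i = 2, i = 1, i = 0.
Intersections between consecutive envelope lines give the roots: for adjacent envelope indices i < j the intersection is x = (a_i − a_j) / (j − i). Reading off the sorted break points: {4, 5}.
Verification: at each break x_0, at least two indices attain the minimum of min_i(a_i + i · x_0).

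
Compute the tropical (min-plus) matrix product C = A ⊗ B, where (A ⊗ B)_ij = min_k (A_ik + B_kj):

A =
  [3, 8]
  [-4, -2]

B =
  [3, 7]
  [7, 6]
A ⊗ B =
  [6, 10]
  [-1, 3]

Apply the min-plus product entry-by-entry:
  C[0][0] = min over k of (A[0][0] + B[0][0] = 3 + 3 = 6, A[0][1] + B[1][0] = 8 + 7 = 15) = 6 (attained at k = 0)
  C[0][1] = min over k of (A[0][0] + B[0][1] = 3 + 7 = 10, A[0][1] + B[1][1] = 8 + 6 = 14) = 10 (attained at k = 0)
  C[1][0] = min over k of (A[1][0] + B[0][0] = -4 + 3 = -1, A[1][1] + B[1][0] = -2 + 7 = 5) = -1 (attained at k = 0)
  C[1][1] = min over k of (A[1][0] + B[0][1] = -4 + 7 = 3, A[1][1] + B[1][1] = -2 + 6 = 4) = 3 (attained at k = 0)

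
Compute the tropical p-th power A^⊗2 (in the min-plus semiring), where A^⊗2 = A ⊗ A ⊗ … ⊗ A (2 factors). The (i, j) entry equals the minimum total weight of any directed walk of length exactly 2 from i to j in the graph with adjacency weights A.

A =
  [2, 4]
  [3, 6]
A^⊗2 =
  [4, 6]
  [5, 7]

Each entry (A^⊗2)_ij equals the minimum over all length-2 walks i = v_0 → v_1 → … → v_2 = j of Σ_t A[v_t][v_{t+1}]. For example, for (i, j) = (0, 1) we minimise over 2 possible intermediate vertex sequences; the minimum is 6, attained along the walk 0 → 0 → 1.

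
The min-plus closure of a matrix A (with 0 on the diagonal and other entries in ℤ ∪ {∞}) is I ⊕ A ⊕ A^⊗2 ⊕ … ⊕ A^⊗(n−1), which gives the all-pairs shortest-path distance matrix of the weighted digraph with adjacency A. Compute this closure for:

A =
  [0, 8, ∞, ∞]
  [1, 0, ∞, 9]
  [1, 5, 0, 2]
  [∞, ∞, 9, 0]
Closure =
  [0, 8, 26, 17]
  [1, 0, 18, 9]
  [1, 5, 0, 2]
  [10, 14, 9, 0]

This is the Floyd-Warshall all-pairs shortest-path computation. For each intermediate vertex k = 0, 1, …, 3, update dist[i][j] ← min(dist[i][j], dist[i][k] + dist[k][j]). The final matrix gives, for each (i, j), the minimum total weight of any directed path from i to j (possibly empty when i = j).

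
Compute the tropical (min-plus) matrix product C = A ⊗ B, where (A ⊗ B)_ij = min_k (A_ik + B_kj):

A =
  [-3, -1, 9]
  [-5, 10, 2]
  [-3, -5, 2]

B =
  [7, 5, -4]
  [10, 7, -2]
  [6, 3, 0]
A ⊗ B =
  [4, 2, -7]
  [2, 0, -9]
  [4, 2, -7]

Apply the min-plus product entry-by-entry:
  C[0][0] = min over k of (A[0][0] + B[0][0] = -3 + 7 = 4, A[0][1] + B[1][0] = -1 + 10 = 9, A[0][2] + B[2][0] = 9 + 6 = 15) = 4 (attained at k = 0)
  C[0][1] = min over k of (A[0][0] + B[0][1] = -3 + 5 = 2, A[0][1] + B[1][1] = -1 + 7 = 6, A[0][2] + B[2][1] = 9 + 3 = 12) = 2 (attained at k = 0)
  C[0][2] = min over k of (A[0][0] + B[0][2] = -3 + -4 = -7, A[0][1] + B[1][2] = -1 + -2 = -3, A[0][2] + B[2][2] = 9 + 0 = 9) = -7 (attained at k = 0)
  C[1][0] = min over k of (A[1][0] + B[0][0] = -5 + 7 = 2, A[1][1] + B[1][0] = 10 + 10 = 20, A[1][2] + B[2][0] = 2 + 6 = 8) = 2 (attained at k = 0)
  C[1][1] = min over k of (A[1][0] + B[0][1] = -5 + 5 = 0, A[1][1] + B[1][1] = 10 + 7 = 17, A[1][2] + B[2][1] = 2 + 3 = 5) = 0 (attained at k = 0)
  C[1][2] = min over k of (A[1][0] + B[0][2] = -5 + -4 = -9, A[1][1] + B[1][2] = 10 + -2 = 8, A[1][2] + B[2][2] = 2 + 0 = 2) = -9 (attained at k = 0)
  C[2][0] = min over k of (A[2][0] + B[0][0] = -3 + 7 = 4, A[2][1] + B[1][0] = -5 + 10 = 5, A[2][2] + B[2][0] = 2 + 6 = 8) = 4 (attained at k = 0)
  C[2][1] = min over k of (A[2][0] + B[0][1] = -3 + 5 = 2, A[2][1] + B[1][1] = -5 + 7 = 2, A[2][2] + B[2][1] = 2 + 3 = 5) = 2 (attained at k = 0)
  C[2][2] = min over k of (A[2][0] + B[0][2] = -3 + -4 = -7, A[2][1] + B[1][2] = -5 + -2 = -7, A[2][2] + B[2][2] = 2 + 0 = 2) = -7 (attained at k = 0)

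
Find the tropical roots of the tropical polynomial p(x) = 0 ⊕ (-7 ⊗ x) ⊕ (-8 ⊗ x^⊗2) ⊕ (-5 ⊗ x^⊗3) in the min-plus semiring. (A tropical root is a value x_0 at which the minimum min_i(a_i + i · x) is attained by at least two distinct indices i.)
Roots: {-3, 1, 7}

Each tropical root is a break point of the lower envelope of the lines y = a_i + i · x (there are 4 lines, with slopes 0, 1, ..., 3). Only the lines that attain the minimum somewhere contribute to roots; other lines are dominated. Here the surviving (envelope) indices are i = 3, i = 2, i = 1, i = 0.
Intersections between consecutive envelope lines give the roots: for adjacent envelope indices i < j the intersection is x = (a_i − a_j) / (j − i). Reading off the sorted break points: {-3, 1, 7}.
Verification: at each break x_0, at least two indices attain the minimum of min_i(a_i + i · x_0).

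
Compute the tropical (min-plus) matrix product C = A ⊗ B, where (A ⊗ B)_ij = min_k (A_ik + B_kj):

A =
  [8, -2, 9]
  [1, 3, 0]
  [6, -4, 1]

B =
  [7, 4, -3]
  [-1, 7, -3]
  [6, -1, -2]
A ⊗ B =
  [-3, 5, -5]
  [2, -1, -2]
  [-5, 0, -7]

Apply the min-plus product entry-by-entry:
  C[0][0] = min over k of (A[0][0] + B[0][0] = 8 + 7 = 15, A[0][1] + B[1][0] = -2 + -1 = -3, A[0][2] + B[2][0] = 9 + 6 = 15) = -3 (attained at k = 1)
  C[0][1] = min over k of (A[0][0] + B[0][1] = 8 + 4 = 12, A[0][1] + B[1][1] = -2 + 7 = 5, A[0][2] + B[2][1] = 9 + -1 = 8) = 5 (attained at k = 1)
  C[0][2] = min over k of (A[0][0] + B[0][2] = 8 + -3 = 5, A[0][1] + B[1][2] = -2 + -3 = -5, A[0][2] + B[2][2] = 9 + -2 = 7) = -5 (attained at k = 1)
  C[1][0] = min over k of (A[1][0] + B[0][0] = 1 + 7 = 8, A[1][1] + B[1][0] = 3 + -1 = 2, A[1][2] + B[2][0] = 0 + 6 = 6) = 2 (attained at k = 1)
  C[1][1] = min over k of (A[1][0] + B[0][1] = 1 + 4 = 5, A[1][1] + B[1][1] = 3 + 7 = 10, A[1][2] + B[2][1] = 0 + -1 = -1) = -1 (attained at k = 2)
  C[1][2] = min over k of (A[1][0] + B[0][2] = 1 + -3 = -2, A[1][1] + B[1][2] = 3 + -3 = 0, A[1][2] + B[2][2] = 0 + -2 = -2) = -2 (attained at k = 0)
  C[2][0] = min over k of (A[2][0] + B[0][0] = 6 + 7 = 13, A[2][1] + B[1][0] = -4 + -1 = -5, A[2][2] + B[2][0] = 1 + 6 = 7) = -5 (attained at k = 1)
  C[2][1] = min over k of (A[2][0] + B[0][1] = 6 + 4 = 10, A[2][1] + B[1][1] = -4 + 7 = 3, A[2][2] + B[2][1] = 1 + -1 = 0) = 0 (attained at k = 2)
  C[2][2] = min over k of (A[2][0] + B[0][2] = 6 + -3 = 3, A[2][1] + B[1][2] = -4 + -3 = -7, A[2][2] + B[2][2] = 1 + -2 = -1) = -7 (attained at k = 1)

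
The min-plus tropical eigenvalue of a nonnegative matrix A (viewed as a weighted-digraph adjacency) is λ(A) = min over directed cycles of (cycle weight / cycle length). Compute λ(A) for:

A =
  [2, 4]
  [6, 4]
λ(A) = 2

Enumerate directed cycles and compute their means (weight / length). Sample:
  cycle 0 → 0: weight = 2, length = 1, mean = 2/1 ≈ 2.000
  cycle 1 → 1: weight = 4, length = 1, mean = 4/1 ≈ 4.000
  cycle 0 → 1 → 0: weight = 10, length = 2, mean = 10/2 ≈ 5.000
  cycle 1 → 0 → 1: weight = 10, length = 2, mean = 10/2 ≈ 5.000
Minimum mean = 2.000, attained e.g. along the cycle 0 → 0 with weight 2 and length 1. So λ(A) = 2/1 = 2.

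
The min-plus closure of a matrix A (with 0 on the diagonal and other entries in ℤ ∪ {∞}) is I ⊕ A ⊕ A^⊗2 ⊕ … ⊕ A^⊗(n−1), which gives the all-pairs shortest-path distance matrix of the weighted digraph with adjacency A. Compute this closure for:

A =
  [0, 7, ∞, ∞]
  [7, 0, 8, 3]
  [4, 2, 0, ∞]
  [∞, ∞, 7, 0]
Closure =
  [0, 7, 15, 10]
  [7, 0, 8, 3]
  [4, 2, 0, 5]
  [11, 9, 7, 0]

This is the Floyd-Warshall all-pairs shortest-path computation. For each intermediate vertex k = 0, 1, …, 3, update dist[i][j] ← min(dist[i][j], dist[i][k] + dist[k][j]). The final matrix gives, for each (i, j), the minimum total weight of any directed path from i to j (possibly empty when i = j).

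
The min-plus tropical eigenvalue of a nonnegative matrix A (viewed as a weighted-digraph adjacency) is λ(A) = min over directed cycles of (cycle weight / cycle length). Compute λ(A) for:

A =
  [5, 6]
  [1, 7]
λ(A) = 7/2

Enumerate directed cycles and compute their means (weight / length). Sample:
  cycle 0 → 0: weight = 5, length = 1, mean = 5/1 ≈ 5.000
  cycle 1 → 1: weight = 7, length = 1, mean = 7/1 ≈ 7.000
  cycle 0 → 1 → 0: weight = 7, length = 2, mean = 7/2 ≈ 3.500
  cycle 1 → 0 → 1: weight = 7, length = 2, mean = 7/2 ≈ 3.500
Minimum mean = 3.500, attained e.g. along the cycle 0 → 1 → 0 with weight 7 and length 2. So λ(A) = 7/2 = 7/2.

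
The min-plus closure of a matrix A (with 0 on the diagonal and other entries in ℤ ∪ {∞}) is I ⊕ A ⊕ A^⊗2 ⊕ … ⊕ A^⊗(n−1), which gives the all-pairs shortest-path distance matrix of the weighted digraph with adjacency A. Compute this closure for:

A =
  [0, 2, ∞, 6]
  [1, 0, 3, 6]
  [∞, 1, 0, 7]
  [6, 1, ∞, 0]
Closure =
  [0, 2, 5, 6]
  [1, 0, 3, 6]
  [2, 1, 0, 7]
  [2, 1, 4, 0]

This is the Floyd-Warshall all-pairs shortest-path computation. For each intermediate vertex k = 0, 1, …, 3, update dist[i][j] ← min(dist[i][j], dist[i][k] + dist[k][j]). The final matrix gives, for each (i, j), the minimum total weight of any directed path from i to j (possibly empty when i = j).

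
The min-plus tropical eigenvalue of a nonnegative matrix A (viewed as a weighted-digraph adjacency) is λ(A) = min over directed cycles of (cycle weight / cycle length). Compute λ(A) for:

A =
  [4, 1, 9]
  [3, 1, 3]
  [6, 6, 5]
λ(A) = 1

Enumerate directed cycles and compute their means (weight / length). Sample:
  cycle 0 → 0: weight = 4, length = 1, mean = 4/1 ≈ 4.000
  cycle 1 → 1: weight = 1, length = 1, mean = 1/1 ≈ 1.000
  cycle 2 → 2: weight = 5, length = 1, mean = 5/1 ≈ 5.000
  cycle 0 → 1 → 0: weight = 4, length = 2, mean = 4/2 ≈ 2.000
  cycle 0 → 2 → 0: weight = 15, length = 2, mean = 15/2 ≈ 7.500
  cycle 1 → 0 → 1: weight = 4, length = 2, mean = 4/2 ≈ 2.000
Minimum mean = 1.000, attained e.g. along the cycle 1 → 1 with weight 1 and length 1. So λ(A) = 1/1 = 1.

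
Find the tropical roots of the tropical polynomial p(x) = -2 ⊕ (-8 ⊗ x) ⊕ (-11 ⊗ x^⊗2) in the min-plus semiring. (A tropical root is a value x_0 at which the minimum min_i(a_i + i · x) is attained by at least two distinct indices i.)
Roots: {3, 6}

Each tropical root is a break point of the lower envelope of the lines y = a_i + i · x (there are 3 lines, with slopes 0, 1, ..., 2). Only the lines that attain the minimum somewhere contribute to roots; other lines are dominated. Here the surviving (envelope) indices are i = 2, i = 1, i = 0.
Intersections between consecutive envelope lines give the roots: for adjacent envelope indices i < j the intersection is x = (a_i − a_j) / (j − i). Reading off the sorted break points: {3, 6}.
Verification: at each break x_0, at least two indices attain the minimum of min_i(a_i + i · x_0).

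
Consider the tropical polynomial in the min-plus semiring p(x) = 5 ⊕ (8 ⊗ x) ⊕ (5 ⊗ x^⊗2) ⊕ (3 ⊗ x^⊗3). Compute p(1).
p(1) = 5

A tropical monomial a ⊗ x^⊗i evaluates to a + i · x. Evaluating each term at x = 1:
  Term 0 contributes 5 + 0 · 1 = 5
  Term 1 contributes 8 + 1 · 1 = 9
  Term 2 contributes 5 + 2 · 1 = 7
  Term 3 contributes 3 + 3 · 1 = 6
p(1) = ⊕ of these = min[5, 9, 7, 6] = 5.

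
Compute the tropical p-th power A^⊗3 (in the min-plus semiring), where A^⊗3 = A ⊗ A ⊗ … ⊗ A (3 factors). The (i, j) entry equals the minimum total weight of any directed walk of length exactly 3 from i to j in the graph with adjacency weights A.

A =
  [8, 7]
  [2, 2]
A^⊗3 =
  [11, 11]
  [6, 6]

Each entry (A^⊗3)_ij equals the minimum over all length-3 walks i = v_0 → v_1 → … → v_3 = j of Σ_t A[v_t][v_{t+1}]. For example, for (i, j) = (0, 1) we minimise over 4 possible intermediate vertex sequences; the minimum is 11, attained along the walk 0 → 1 → 1 → 1.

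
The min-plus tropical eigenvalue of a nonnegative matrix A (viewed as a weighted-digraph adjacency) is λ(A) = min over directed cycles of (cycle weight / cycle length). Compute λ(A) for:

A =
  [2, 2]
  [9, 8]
λ(A) = 2

Enumerate directed cycles and compute their means (weight / length). Sample:
  cycle 0 → 0: weight = 2, length = 1, mean = 2/1 ≈ 2.000
  cycle 1 → 1: weight = 8, length = 1, mean = 8/1 ≈ 8.000
  cycle 0 → 1 → 0: weight = 11, length = 2, mean = 11/2 ≈ 5.500
  cycle 1 → 0 → 1: weight = 11, length = 2, mean = 11/2 ≈ 5.500
Minimum mean = 2.000, attained e.g. along the cycle 0 → 0 with weight 2 and length 1. So λ(A) = 2/1 = 2.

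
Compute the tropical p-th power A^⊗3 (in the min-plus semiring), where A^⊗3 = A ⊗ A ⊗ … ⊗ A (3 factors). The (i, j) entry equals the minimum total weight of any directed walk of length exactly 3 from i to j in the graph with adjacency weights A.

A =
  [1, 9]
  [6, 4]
A^⊗3 =
  [3, 11]
  [8, 12]

Each entry (A^⊗3)_ij equals the minimum over all length-3 walks i = v_0 → v_1 → … → v_3 = j of Σ_t A[v_t][v_{t+1}]. For example, for (i, j) = (0, 1) we minimise over 4 possible intermediate vertex sequences; the minimum is 11, attained along the walk 0 → 0 → 0 → 1.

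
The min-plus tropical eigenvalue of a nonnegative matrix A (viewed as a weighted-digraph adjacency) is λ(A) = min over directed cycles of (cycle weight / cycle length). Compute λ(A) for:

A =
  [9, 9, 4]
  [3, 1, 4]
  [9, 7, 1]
λ(A) = 1

Enumerate directed cycles and compute their means (weight / length). Sample:
  cycle 0 → 0: weight = 9, length = 1, mean = 9/1 ≈ 9.000
  cycle 1 → 1: weight = 1, length = 1, mean = 1/1 ≈ 1.000
  cycle 2 → 2: weight = 1, length = 1, mean = 1/1 ≈ 1.000
  cycle 0 → 1 → 0: weight = 12, length = 2, mean = 12/2 ≈ 6.000
  cycle 0 → 2 → 0: weight = 13, length = 2, mean = 13/2 ≈ 6.500
  cycle 1 → 0 → 1: weight = 12, length = 2, mean = 12/2 ≈ 6.000
Minimum mean = 1.000, attained e.g. along the cycle 1 → 1 with weight 1 and length 1. So λ(A) = 1/1 = 1.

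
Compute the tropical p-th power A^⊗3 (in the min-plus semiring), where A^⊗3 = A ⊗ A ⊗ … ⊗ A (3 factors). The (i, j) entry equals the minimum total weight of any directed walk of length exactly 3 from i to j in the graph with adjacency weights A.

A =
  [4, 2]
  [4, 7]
A^⊗3 =
  [10, 8]
  [10, 10]

Each entry (A^⊗3)_ij equals the minimum over all length-3 walks i = v_0 → v_1 → … → v_3 = j of Σ_t A[v_t][v_{t+1}]. For example, for (i, j) = (0, 1) we minimise over 4 possible intermediate vertex sequences; the minimum is 8, attained along the walk 0 → 1 → 0 → 1.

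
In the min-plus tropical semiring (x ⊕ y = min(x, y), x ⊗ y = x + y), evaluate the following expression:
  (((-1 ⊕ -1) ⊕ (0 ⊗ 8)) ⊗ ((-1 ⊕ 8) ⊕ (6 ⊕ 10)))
(((-1 ⊕ -1) ⊕ (0 ⊗ 8)) ⊗ ((-1 ⊕ 8) ⊕ (6 ⊕ 10))) = -2

Expand innermost to outermost. Recall ⊕ takes the minimum of its arguments and ⊗ takes their sum. Working out the expression (((-1 ⊕ -1) ⊕ (0 ⊗ 8)) ⊗ ((-1 ⊕ 8) ⊕ (6 ⊕ 10))) gives -2.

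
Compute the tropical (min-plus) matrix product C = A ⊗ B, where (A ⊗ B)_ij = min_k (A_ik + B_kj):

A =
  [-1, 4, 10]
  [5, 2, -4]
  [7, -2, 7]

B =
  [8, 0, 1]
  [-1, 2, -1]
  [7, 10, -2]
A ⊗ B =
  [3, -1, 0]
  [1, 4, -6]
  [-3, 0, -3]

Apply the min-plus product entry-by-entry:
  C[0][0] = min over k of (A[0][0] + B[0][0] = -1 + 8 = 7, A[0][1] + B[1][0] = 4 + -1 = 3, A[0][2] + B[2][0] = 10 + 7 = 17) = 3 (attained at k = 1)
  C[0][1] = min over k of (A[0][0] + B[0][1] = -1 + 0 = -1, A[0][1] + B[1][1] = 4 + 2 = 6, A[0][2] + B[2][1] = 10 + 10 = 20) = -1 (attained at k = 0)
  C[0][2] = min over k of (A[0][0] + B[0][2] = -1 + 1 = 0, A[0][1] + B[1][2] = 4 + -1 = 3, A[0][2] + B[2][2] = 10 + -2 = 8) = 0 (attained at k = 0)
  C[1][0] = min over k of (A[1][0] + B[0][0] = 5 + 8 = 13, A[1][1] + B[1][0] = 2 + -1 = 1, A[1][2] + B[2][0] = -4 + 7 = 3) = 1 (attained at k = 1)
  C[1][1] = min over k of (A[1][0] + B[0][1] = 5 + 0 = 5, A[1][1] + B[1][1] = 2 + 2 = 4, A[1][2] + B[2][1] = -4 + 10 = 6) = 4 (attained at k = 1)
  C[1][2] = min over k of (A[1][0] + B[0][2] = 5 + 1 = 6, A[1][1] + B[1][2] = 2 + -1 = 1, A[1][2] + B[2][2] = -4 + -2 = -6) = -6 (attained at k = 2)
  C[2][0] = min over k of (A[2][0] + B[0][0] = 7 + 8 = 15, A[2][1] + B[1][0] = -2 + -1 = -3, A[2][2] + B[2][0] = 7 + 7 = 14) = -3 (attained at k = 1)
  C[2][1] = min over k of (A[2][0] + B[0][1] = 7 + 0 = 7, A[2][1] + B[1][1] = -2 + 2 = 0, A[2][2] + B[2][1] = 7 + 10 = 17) = 0 (attained at k = 1)
  C[2][2] = min over k of (A[2][0] + B[0][2] = 7 + 1 = 8, A[2][1] + B[1][2] = -2 + -1 = -3, A[2][2] + B[2][2] = 7 + -2 = 5) = -3 (attained at k = 1)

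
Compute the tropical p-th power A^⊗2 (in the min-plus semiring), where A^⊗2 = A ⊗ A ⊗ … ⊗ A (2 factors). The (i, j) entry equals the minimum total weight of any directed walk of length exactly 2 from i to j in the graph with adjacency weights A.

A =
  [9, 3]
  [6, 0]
A^⊗2 =
  [9, 3]
  [6, 0]

Each entry (A^⊗2)_ij equals the minimum over all length-2 walks i = v_0 → v_1 → … → v_2 = j of Σ_t A[v_t][v_{t+1}]. For example, for (i, j) = (0, 1) we minimise over 2 possible intermediate vertex sequences; the minimum is 3, attained along the walk 0 → 1 → 1.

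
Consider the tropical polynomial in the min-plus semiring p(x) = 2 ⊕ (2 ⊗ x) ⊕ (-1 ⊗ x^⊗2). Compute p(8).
p(8) = 2

A tropical monomial a ⊗ x^⊗i evaluates to a + i · x. Evaluating each term at x = 8:
  Term 0 contributes 2 + 0 · 8 = 2
  Term 1 contributes 2 + 1 · 8 = 10
  Term 2 contributes -1 + 2 · 8 = 15
p(8) = ⊕ of these = min[2, 10, 15] = 2.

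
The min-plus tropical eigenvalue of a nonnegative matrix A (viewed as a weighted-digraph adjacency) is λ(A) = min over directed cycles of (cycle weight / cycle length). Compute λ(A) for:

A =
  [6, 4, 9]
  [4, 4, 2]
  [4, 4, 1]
λ(A) = 1

Enumerate directed cycles and compute their means (weight / length). Sample:
  cycle 0 → 0: weight = 6, length = 1, mean = 6/1 ≈ 6.000
  cycle 1 → 1: weight = 4, length = 1, mean = 4/1 ≈ 4.000
  cycle 2 → 2: weight = 1, length = 1, mean = 1/1 ≈ 1.000
  cycle 0 → 1 → 0: weight = 8, length = 2, mean = 8/2 ≈ 4.000
  cycle 0 → 2 → 0: weight = 13, length = 2, mean = 13/2 ≈ 6.500
  cycle 1 → 0 → 1: weight = 8, length = 2, mean = 8/2 ≈ 4.000
Minimum mean = 1.000, attained e.g. along the cycle 2 → 2 with weight 1 and length 1. So λ(A) = 1/1 = 1.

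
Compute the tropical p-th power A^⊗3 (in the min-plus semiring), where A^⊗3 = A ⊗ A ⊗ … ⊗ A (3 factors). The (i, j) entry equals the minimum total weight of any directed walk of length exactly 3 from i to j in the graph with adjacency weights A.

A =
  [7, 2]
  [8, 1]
A^⊗3 =
  [11, 4]
  [10, 3]

Each entry (A^⊗3)_ij equals the minimum over all length-3 walks i = v_0 → v_1 → … → v_3 = j of Σ_t A[v_t][v_{t+1}]. For example, for (i, j) = (0, 1) we minimise over 4 possible intermediate vertex sequences; the minimum is 4, attained along the walk 0 → 1 → 1 → 1.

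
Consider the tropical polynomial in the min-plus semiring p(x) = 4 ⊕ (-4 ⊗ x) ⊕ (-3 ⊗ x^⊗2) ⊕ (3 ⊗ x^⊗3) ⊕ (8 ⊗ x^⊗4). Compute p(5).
p(5) = 1

A tropical monomial a ⊗ x^⊗i evaluates to a + i · x. Evaluating each term at x = 5:
  Term 0 contributes 4 + 0 · 5 = 4
  Term 1 contributes -4 + 1 · 5 = 1
  Term 2 contributes -3 + 2 · 5 = 7
  Term 3 contributes 3 + 3 · 5 = 18
  Term 4 contributes 8 + 4 · 5 = 28
p(5) = ⊕ of these = min[4, 1, 7, 18, 28] = 1.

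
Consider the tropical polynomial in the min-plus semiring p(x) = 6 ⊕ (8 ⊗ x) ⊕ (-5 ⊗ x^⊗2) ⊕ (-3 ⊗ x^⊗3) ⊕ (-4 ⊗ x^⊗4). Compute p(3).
p(3) = 1

A tropical monomial a ⊗ x^⊗i evaluates to a + i · x. Evaluating each term at x = 3:
  Term 0 contributes 6 + 0 · 3 = 6
  Term 1 contributes 8 + 1 · 3 = 11
  Term 2 contributes -5 + 2 · 3 = 1
  Term 3 contributes -3 + 3 · 3 = 6
  Term 4 contributes -4 + 4 · 3 = 8
p(3) = ⊕ of these = min[6, 11, 1, 6, 8] = 1.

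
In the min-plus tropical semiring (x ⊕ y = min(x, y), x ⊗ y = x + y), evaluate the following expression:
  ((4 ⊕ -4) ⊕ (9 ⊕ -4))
((4 ⊕ -4) ⊕ (9 ⊕ -4)) = -4

Expand innermost to outermost. Recall ⊕ takes the minimum of its arguments and ⊗ takes their sum. Working out the expression ((4 ⊕ -4) ⊕ (9 ⊕ -4)) gives -4.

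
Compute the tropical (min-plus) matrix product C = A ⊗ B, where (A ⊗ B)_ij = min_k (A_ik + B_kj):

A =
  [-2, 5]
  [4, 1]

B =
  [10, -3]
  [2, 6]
A ⊗ B =
  [7, -5]
  [3, 1]

Apply the min-plus product entry-by-entry:
  C[0][0] = min over k of (A[0][0] + B[0][0] = -2 + 10 = 8, A[0][1] + B[1][0] = 5 + 2 = 7) = 7 (attained at k = 1)
  C[0][1] = min over k of (A[0][0] + B[0][1] = -2 + -3 = -5, A[0][1] + B[1][1] = 5 + 6 = 11) = -5 (attained at k = 0)
  C[1][0] = min over k of (A[1][0] + B[0][0] = 4 + 10 = 14, A[1][1] + B[1][0] = 1 + 2 = 3) = 3 (attained at k = 1)
  C[1][1] = min over k of (A[1][0] + B[0][1] = 4 + -3 = 1, A[1][1] + B[1][1] = 1 + 6 = 7) = 1 (attained at k = 0)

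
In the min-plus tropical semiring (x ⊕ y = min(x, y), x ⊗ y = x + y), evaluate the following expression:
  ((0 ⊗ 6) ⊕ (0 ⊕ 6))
((0 ⊗ 6) ⊕ (0 ⊕ 6)) = 0

Expand innermost to outermost. Recall ⊕ takes the minimum of its arguments and ⊗ takes their sum. Working out the expression ((0 ⊗ 6) ⊕ (0 ⊕ 6)) gives 0.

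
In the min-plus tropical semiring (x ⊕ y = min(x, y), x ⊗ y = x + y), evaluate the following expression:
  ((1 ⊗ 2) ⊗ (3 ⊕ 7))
((1 ⊗ 2) ⊗ (3 ⊕ 7)) = 6

Expand innermost to outermost. Recall ⊕ takes the minimum of its arguments and ⊗ takes their sum. Working out the expression ((1 ⊗ 2) ⊗ (3 ⊕ 7)) gives 6.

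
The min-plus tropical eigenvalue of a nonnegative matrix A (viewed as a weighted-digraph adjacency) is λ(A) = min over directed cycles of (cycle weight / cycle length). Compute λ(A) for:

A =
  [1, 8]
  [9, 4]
λ(A) = 1

Enumerate directed cycles and compute their means (weight / length). Sample:
  cycle 0 → 0: weight = 1, length = 1, mean = 1/1 ≈ 1.000
  cycle 1 → 1: weight = 4, length = 1, mean = 4/1 ≈ 4.000
  cycle 0 → 1 → 0: weight = 17, length = 2, mean = 17/2 ≈ 8.500
  cycle 1 → 0 → 1: weight = 17, length = 2, mean = 17/2 ≈ 8.500
Minimum mean = 1.000, attained e.g. along the cycle 0 → 0 with weight 1 and length 1. So λ(A) = 1/1 = 1.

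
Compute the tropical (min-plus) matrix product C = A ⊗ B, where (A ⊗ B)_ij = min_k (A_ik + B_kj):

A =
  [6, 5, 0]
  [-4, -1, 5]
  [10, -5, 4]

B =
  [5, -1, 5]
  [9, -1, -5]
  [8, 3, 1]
A ⊗ B =
  [8, 3, 0]
  [1, -5, -6]
  [4, -6, -10]

Apply the min-plus product entry-by-entry:
  C[0][0] = min over k of (A[0][0] + B[0][0] = 6 + 5 = 11, A[0][1] + B[1][0] = 5 + 9 = 14, A[0][2] + B[2][0] = 0 + 8 = 8) = 8 (attained at k = 2)
  C[0][1] = min over k of (A[0][0] + B[0][1] = 6 + -1 = 5, A[0][1] + B[1][1] = 5 + -1 = 4, A[0][2] + B[2][1] = 0 + 3 = 3) = 3 (attained at k = 2)
  C[0][2] = min over k of (A[0][0] + B[0][2] = 6 + 5 = 11, A[0][1] + B[1][2] = 5 + -5 = 0, A[0][2] + B[2][2] = 0 + 1 = 1) = 0 (attained at k = 1)
  C[1][0] = min over k of (A[1][0] + B[0][0] = -4 + 5 = 1, A[1][1] + B[1][0] = -1 + 9 = 8, A[1][2] + B[2][0] = 5 + 8 = 13) = 1 (attained at k = 0)
  C[1][1] = min over k of (A[1][0] + B[0][1] = -4 + -1 = -5, A[1][1] + B[1][1] = -1 + -1 = -2, A[1][2] + B[2][1] = 5 + 3 = 8) = -5 (attained at k = 0)
  C[1][2] = min over k of (A[1][0] + B[0][2] = -4 + 5 = 1, A[1][1] + B[1][2] = -1 + -5 = -6, A[1][2] + B[2][2] = 5 + 1 = 6) = -6 (attained at k = 1)
  C[2][0] = min over k of (A[2][0] + B[0][0] = 10 + 5 = 15, A[2][1] + B[1][0] = -5 + 9 = 4, A[2][2] + B[2][0] = 4 + 8 = 12) = 4 (attained at k = 1)
  C[2][1] = min over k of (A[2][0] + B[0][1] = 10 + -1 = 9, A[2][1] + B[1][1] = -5 + -1 = -6, A[2][2] + B[2][1] = 4 + 3 = 7) = -6 (attained at k = 1)
  C[2][2] = min over k of (A[2][0] + B[0][2] = 10 + 5 = 15, A[2][1] + B[1][2] = -5 + -5 = -10, A[2][2] + B[2][2] = 4 + 1 = 5) = -10 (attained at k = 1)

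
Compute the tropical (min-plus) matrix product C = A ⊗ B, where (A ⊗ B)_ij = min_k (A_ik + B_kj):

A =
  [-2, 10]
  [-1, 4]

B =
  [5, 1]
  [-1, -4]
A ⊗ B =
  [3, -1]
  [3, 0]

Apply the min-plus product entry-by-entry:
  C[0][0] = min over k of (A[0][0] + B[0][0] = -2 + 5 = 3, A[0][1] + B[1][0] = 10 + -1 = 9) = 3 (attained at k = 0)
  C[0][1] = min over k of (A[0][0] + B[0][1] = -2 + 1 = -1, A[0][1] + B[1][1] = 10 + -4 = 6) = -1 (attained at k = 0)
  C[1][0] = min over k of (A[1][0] + B[0][0] = -1 + 5 = 4, A[1][1] + B[1][0] = 4 + -1 = 3) = 3 (attained at k = 1)
  C[1][1] = min over k of (A[1][0] + B[0][1] = -1 + 1 = 0, A[1][1] + B[1][1] = 4 + -4 = 0) = 0 (attained at k = 0)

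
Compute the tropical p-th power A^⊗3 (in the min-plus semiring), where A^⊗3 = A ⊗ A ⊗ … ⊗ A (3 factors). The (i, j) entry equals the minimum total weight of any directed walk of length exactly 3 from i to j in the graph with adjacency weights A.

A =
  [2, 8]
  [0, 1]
A^⊗3 =
  [6, 10]
  [2, 3]

Each entry (A^⊗3)_ij equals the minimum over all length-3 walks i = v_0 → v_1 → … → v_3 = j of Σ_t A[v_t][v_{t+1}]. For example, for (i, j) = (0, 1) we minimise over 4 possible intermediate vertex sequences; the minimum is 10, attained along the walk 0 → 1 → 1 → 1.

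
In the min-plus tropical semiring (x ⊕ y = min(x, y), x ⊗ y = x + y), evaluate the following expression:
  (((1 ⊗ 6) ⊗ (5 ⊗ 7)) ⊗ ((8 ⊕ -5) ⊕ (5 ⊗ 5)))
(((1 ⊗ 6) ⊗ (5 ⊗ 7)) ⊗ ((8 ⊕ -5) ⊕ (5 ⊗ 5))) = 14

Expand innermost to outermost. Recall ⊕ takes the minimum of its arguments and ⊗ takes their sum. Working out the expression (((1 ⊗ 6) ⊗ (5 ⊗ 7)) ⊗ ((8 ⊕ -5) ⊕ (5 ⊗ 5))) gives 14.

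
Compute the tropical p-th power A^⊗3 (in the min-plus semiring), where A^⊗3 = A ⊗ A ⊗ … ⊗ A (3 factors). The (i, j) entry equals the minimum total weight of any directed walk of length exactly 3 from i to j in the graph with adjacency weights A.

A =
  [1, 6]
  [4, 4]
A^⊗3 =
  [3, 8]
  [6, 11]

Each entry (A^⊗3)_ij equals the minimum over all length-3 walks i = v_0 → v_1 → … → v_3 = j of Σ_t A[v_t][v_{t+1}]. For example, for (i, j) = (0, 1) we minimise over 4 possible intermediate vertex sequences; the minimum is 8, attained along the walk 0 → 0 → 0 → 1.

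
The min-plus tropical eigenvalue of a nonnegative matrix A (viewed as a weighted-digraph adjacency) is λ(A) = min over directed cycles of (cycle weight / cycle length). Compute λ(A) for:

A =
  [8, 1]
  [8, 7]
λ(A) = 9/2

Enumerate directed cycles and compute their means (weight / length). Sample:
  cycle 0 → 0: weight = 8, length = 1, mean = 8/1 ≈ 8.000
  cycle 1 → 1: weight = 7, length = 1, mean = 7/1 ≈ 7.000
  cycle 0 → 1 → 0: weight = 9, length = 2, mean = 9/2 ≈ 4.500
  cycle 1 → 0 → 1: weight = 9, length = 2, mean = 9/2 ≈ 4.500
Minimum mean = 4.500, attained e.g. along the cycle 0 → 1 → 0 with weight 9 and length 2. So λ(A) = 9/2 = 9/2.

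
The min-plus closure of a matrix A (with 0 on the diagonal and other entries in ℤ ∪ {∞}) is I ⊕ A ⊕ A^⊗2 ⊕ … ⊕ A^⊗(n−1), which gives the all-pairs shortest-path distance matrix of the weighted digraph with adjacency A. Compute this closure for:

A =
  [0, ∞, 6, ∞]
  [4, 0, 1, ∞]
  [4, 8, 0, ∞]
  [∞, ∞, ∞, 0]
Closure =
  [0, 14, 6, ∞]
  [4, 0, 1, ∞]
  [4, 8, 0, ∞]
  [∞, ∞, ∞, 0]

This is the Floyd-Warshall all-pairs shortest-path computation. For each intermediate vertex k = 0, 1, …, 3, update dist[i][j] ← min(dist[i][j], dist[i][k] + dist[k][j]). The final matrix gives, for each (i, j), the minimum total weight of any directed path from i to j (possibly empty when i = j).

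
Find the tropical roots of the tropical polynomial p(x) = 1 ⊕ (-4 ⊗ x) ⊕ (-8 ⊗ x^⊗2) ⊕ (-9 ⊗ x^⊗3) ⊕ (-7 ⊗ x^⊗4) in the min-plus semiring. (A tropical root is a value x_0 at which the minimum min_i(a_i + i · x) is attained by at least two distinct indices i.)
Roots: {-2, 1, 4, 5}

Each tropical root is a break point of the lower envelope of the lines y = a_i + i · x (there are 5 lines, with slopes 0, 1, ..., 4). Only the lines that attain the minimum somewhere contribute to roots; other lines are dominated. Here the surviving (envelope) indices are i = 4, i = 3, i = 2, i = 1, i = 0.
Intersections between consecutive envelope lines give the roots: for adjacent envelope indices i < j the intersection is x = (a_i − a_j) / (j − i). Reading off the sorted break points: {-2, 1, 4, 5}.
Verification: at each break x_0, at least two indices attain the minimum of min_i(a_i + i · x_0).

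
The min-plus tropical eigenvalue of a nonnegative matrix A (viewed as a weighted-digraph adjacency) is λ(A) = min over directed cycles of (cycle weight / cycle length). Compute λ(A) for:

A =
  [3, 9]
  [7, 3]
λ(A) = 3

Enumerate directed cycles and compute their means (weight / length). Sample:
  cycle 0 → 0: weight = 3, length = 1, mean = 3/1 ≈ 3.000
  cycle 1 → 1: weight = 3, length = 1, mean = 3/1 ≈ 3.000
  cycle 0 → 1 → 0: weight = 16, length = 2, mean = 16/2 ≈ 8.000
  cycle 1 → 0 → 1: weight = 16, length = 2, mean = 16/2 ≈ 8.000
Minimum mean = 3.000, attained e.g. along the cycle 0 → 0 with weight 3 and length 1. So λ(A) = 3/1 = 3.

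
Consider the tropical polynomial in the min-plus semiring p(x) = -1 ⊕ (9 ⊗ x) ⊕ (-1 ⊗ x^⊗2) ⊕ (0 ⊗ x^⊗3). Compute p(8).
p(8) = -1

A tropical monomial a ⊗ x^⊗i evaluates to a + i · x. Evaluating each term at x = 8:
  Term 0 contributes -1 + 0 · 8 = -1
  Term 1 contributes 9 + 1 · 8 = 17
  Term 2 contributes -1 + 2 · 8 = 15
  Term 3 contributes 0 + 3 · 8 = 24
p(8) = ⊕ of these = min[-1, 17, 15, 24] = -1.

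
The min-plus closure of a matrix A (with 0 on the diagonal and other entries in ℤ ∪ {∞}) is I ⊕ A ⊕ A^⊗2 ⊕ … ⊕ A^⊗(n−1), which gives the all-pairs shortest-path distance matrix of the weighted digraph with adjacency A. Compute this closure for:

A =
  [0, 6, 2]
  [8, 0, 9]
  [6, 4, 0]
Closure =
  [0, 6, 2]
  [8, 0, 9]
  [6, 4, 0]

This is the Floyd-Warshall all-pairs shortest-path computation. For each intermediate vertex k = 0, 1, …, 2, update dist[i][j] ← min(dist[i][j], dist[i][k] + dist[k][j]). The final matrix gives, for each (i, j), the minimum total weight of any directed path from i to j (possibly empty when i = j).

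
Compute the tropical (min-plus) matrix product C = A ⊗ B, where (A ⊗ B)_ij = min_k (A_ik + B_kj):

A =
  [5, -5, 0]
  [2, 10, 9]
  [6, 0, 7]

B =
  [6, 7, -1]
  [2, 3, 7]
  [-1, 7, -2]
A ⊗ B =
  [-3, -2, -2]
  [8, 9, 1]
  [2, 3, 5]

Apply the min-plus product entry-by-entry:
  C[0][0] = min over k of (A[0][0] + B[0][0] = 5 + 6 = 11, A[0][1] + B[1][0] = -5 + 2 = -3, A[0][2] + B[2][0] = 0 + -1 = -1) = -3 (attained at k = 1)
  C[0][1] = min over k of (A[0][0] + B[0][1] = 5 + 7 = 12, A[0][1] + B[1][1] = -5 + 3 = -2, A[0][2] + B[2][1] = 0 + 7 = 7) = -2 (attained at k = 1)
  C[0][2] = min over k of (A[0][0] + B[0][2] = 5 + -1 = 4, A[0][1] + B[1][2] = -5 + 7 = 2, A[0][2] + B[2][2] = 0 + -2 = -2) = -2 (attained at k = 2)
  C[1][0] = min over k of (A[1][0] + B[0][0] = 2 + 6 = 8, A[1][1] + B[1][0] = 10 + 2 = 12, A[1][2] + B[2][0] = 9 + -1 = 8) = 8 (attained at k = 0)
  C[1][1] = min over k of (A[1][0] + B[0][1] = 2 + 7 = 9, A[1][1] + B[1][1] = 10 + 3 = 13, A[1][2] + B[2][1] = 9 + 7 = 16) = 9 (attained at k = 0)
  C[1][2] = min over k of (A[1][0] + B[0][2] = 2 + -1 = 1, A[1][1] + B[1][2] = 10 + 7 = 17, A[1][2] + B[2][2] = 9 + -2 = 7) = 1 (attained at k = 0)
  C[2][0] = min over k of (A[2][0] + B[0][0] = 6 + 6 = 12, A[2][1] + B[1][0] = 0 + 2 = 2, A[2][2] + B[2][0] = 7 + -1 = 6) = 2 (attained at k = 1)
  C[2][1] = min over k of (A[2][0] + B[0][1] = 6 + 7 = 13, A[2][1] + B[1][1] = 0 + 3 = 3, A[2][2] + B[2][1] = 7 + 7 = 14) = 3 (attained at k = 1)
  C[2][2] = min over k of (A[2][0] + B[0][2] = 6 + -1 = 5, A[2][1] + B[1][2] = 0 + 7 = 7, A[2][2] + B[2][2] = 7 + -2 = 5) = 5 (attained at k = 0)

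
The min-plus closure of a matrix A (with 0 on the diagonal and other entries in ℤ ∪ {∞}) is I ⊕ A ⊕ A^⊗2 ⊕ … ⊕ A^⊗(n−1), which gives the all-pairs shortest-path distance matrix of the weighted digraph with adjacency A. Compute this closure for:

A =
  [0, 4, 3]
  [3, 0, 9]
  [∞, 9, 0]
Closure =
  [0, 4, 3]
  [3, 0, 6]
  [12, 9, 0]

This is the Floyd-Warshall all-pairs shortest-path computation. For each intermediate vertex k = 0, 1, …, 2, update dist[i][j] ← min(dist[i][j], dist[i][k] + dist[k][j]). The final matrix gives, for each (i, j), the minimum total weight of any directed path from i to j (possibly empty when i = j).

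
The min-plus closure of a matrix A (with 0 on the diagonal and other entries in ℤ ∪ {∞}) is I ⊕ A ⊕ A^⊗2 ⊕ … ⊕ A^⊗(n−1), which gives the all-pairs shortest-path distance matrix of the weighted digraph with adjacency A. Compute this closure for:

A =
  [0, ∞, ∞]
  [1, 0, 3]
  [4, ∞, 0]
Closure =
  [0, ∞, ∞]
  [1, 0, 3]
  [4, ∞, 0]

This is the Floyd-Warshall all-pairs shortest-path computation. For each intermediate vertex k = 0, 1, …, 2, update dist[i][j] ← min(dist[i][j], dist[i][k] + dist[k][j]). The final matrix gives, for each (i, j), the minimum total weight of any directed path from i to j (possibly empty when i = j).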